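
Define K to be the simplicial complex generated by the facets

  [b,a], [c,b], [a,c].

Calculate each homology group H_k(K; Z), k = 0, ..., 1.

Order the vertices as a < b < c. Listing each simplex with vertices in this order, K has dimension 1 with simplices:

  0-simplices (3): a, b, c
  1-simplices (3): ab, ac, bc

so the chain groups are C_0 ≅ Z^3, C_1 ≅ Z^3.

The boundary map ∂_1: C_1 → C_0 is given by ∂[p,q] = [q] − [p].
The 3×3 boundary matrix has rank 2 and Smith normal form diag(1,1).

Now H_k = ker ∂_k / im ∂_{k+1}, so:

  H_0: rank C_0 − rank ∂_1 = 3 − 2 = 1, and the invariant factors of ∂_1 are all 1, so H_0 = Z.
  H_1: rank ker ∂_1 − rank ∂_2 = (3 − 2) − 0 = 1, and there is no ∂_2, so H_1 = Z.

As a check, the Euler characteristic is 3 − 3 = 0, which agrees with 1 − 1 = 0.

H_0 = Z,  H_1 = Z.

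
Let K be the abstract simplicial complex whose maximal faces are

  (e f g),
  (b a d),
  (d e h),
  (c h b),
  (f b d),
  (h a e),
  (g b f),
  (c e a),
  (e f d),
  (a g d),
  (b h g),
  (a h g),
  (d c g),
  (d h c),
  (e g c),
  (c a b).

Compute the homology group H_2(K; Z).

H_2 = Z.

We work with the vertex ordering a < b < c < d < e < f < g < h. The simplices of K, each written with vertices in increasing order, are:

  0-simplices (8): a, b, c, d, e, f, g, h
  1-simplices (24): ab, ac, ad, ae, ag, ah, bc, bd, bf, bg, bh, cd, ce, cg, ch, de, df, dg, dh, ef, eg, eh, fg, gh
  2-simplices (16): abc, abd, ace, adg, aeh, agh, bch, bdf, bfg, bgh, cdg, cdh, ceg, def, deh, efg

giving chain groups C_0 ≅ Z^8, C_1 ≅ Z^24, C_2 ≅ Z^16.

Boundary ∂_1: C_1 → C_0 maps an edge to its endpoints' difference, ∂[p,q] = q − p. For instance
  ∂cd = d − c.
The 8×24 boundary matrix has rank 7 and Smith normal form diag(1,1,1,1,1,1,1).

∂_2: C_2 → C_1 sends each 2-simplex [p,q,r] to [q,r] − [p,r] + [p,q]. For instance
  ∂agh = gh − ah + ag,
  ∂def = ef − df + de.
This gives a 24×16 integer matrix of rank 15; reducing to Smith normal form yields diagonal entries (1,1,1,1,1,1,1,1,1,1,1,1,1,1,1).

Reading off H_k = ker ∂_k / im ∂_{k+1}:

  H_2: rank ker ∂_2 − rank ∂_3 = (16 − 15) − 0 = 1, and there is no ∂_3, so H_2 = Z.

(K is a triangulation of the torus T^2.)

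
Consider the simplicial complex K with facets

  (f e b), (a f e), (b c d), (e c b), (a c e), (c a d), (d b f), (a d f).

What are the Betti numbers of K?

Take the total order a < b < c < d < e < f on the vertex set. Then K (dimension 2) consists of the simplices:

  0-simplices (6): a, b, c, d, e, f
  1-simplices (12): ac, ad, ae, af, bc, bd, be, bf, cd, ce, df, ef
  2-simplices (8): acd, ace, adf, aef, bcd, bce, bdf, bef

Hence C_0 ≅ Z^6, C_1 ≅ Z^12, C_2 ≅ Z^8.

The boundary map ∂_1: C_1 → C_0 is given by ∂[p,q] = [q] − [p].
This gives a 6×12 integer matrix of rank 5; reducing to Smith normal form yields diagonal entries (1,1,1,1,1).

The boundary map ∂_2: C_2 → C_1 acts by ∂[p,q,r] = [q,r] − [p,r] + [p,q]. For instance
  ∂adf = df − af + ad,
  ∂bce = ce − be + bc.
The resulting 12×8 matrix has rank 7, and its Smith normal form has invariant factors (1,1,1,1,1,1,1).

Now H_k = ker ∂_k / im ∂_{k+1}, so:

  H_0: rank C_0 − rank ∂_1 = 6 − 5 = 1, and the invariant factors of ∂_1 are all 1, so H_0 = Z.
  H_1: rank ker ∂_1 − rank ∂_2 = (12 − 5) − 7 = 0, and the invariant factors of ∂_2 are all 1, so H_1 = 0.
  H_2: rank ker ∂_2 − rank ∂_3 = (8 − 7) − 0 = 1, and there is no ∂_3, so H_2 = Z.

Hence the Betti numbers are b_0 = 1, b_1 = 0, b_2 = 1.

b_0 = 1, b_1 = 0, b_2 = 1.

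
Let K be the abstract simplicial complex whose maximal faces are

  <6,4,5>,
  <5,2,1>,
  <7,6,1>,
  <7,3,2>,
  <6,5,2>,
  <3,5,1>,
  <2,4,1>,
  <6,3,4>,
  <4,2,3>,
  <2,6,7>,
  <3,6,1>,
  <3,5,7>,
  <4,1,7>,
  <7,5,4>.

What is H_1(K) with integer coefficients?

We work with the vertex ordering 1 < 2 < 3 < 4 < 5 < 6 < 7. The simplices of K, each written with vertices in increasing order, are:

  0-simplices (7): [1], [2], [3], [4], [5], [6], [7]
  1-simplices (21): [1,2], [1,3], [1,4], [1,5], [1,6], [1,7], [2,3], [2,4], [2,5], [2,6], [2,7], [3,4], [3,5], [3,6], [3,7], [4,5], [4,6], [4,7], [5,6], [5,7], [6,7]
  2-simplices (14): [1,2,4], [1,2,5], [1,3,5], [1,3,6], [1,4,7], [1,6,7], [2,3,4], [2,3,7], [2,5,6], [2,6,7], [3,4,6], [3,5,7], [4,5,6], [4,5,7]

so the chain groups are C_0 ≅ Z^7, C_1 ≅ Z^21, C_2 ≅ Z^14.

The boundary map ∂_1: C_1 → C_0 is given by ∂[p,q] = [q] − [p].
This gives a 7×21 integer matrix of rank 6; reducing to Smith normal form yields diagonal entries (1,1,1,1,1,1).

Boundary ∂_2: C_2 → C_1 maps a triangle to the signed sum of its edges. For instance
  ∂[2,3,4] = [3,4] − [2,4] + [2,3],
  ∂[1,2,5] = [2,5] − [1,5] + [1,2].
This gives a 21×14 integer matrix of rank 13; reducing to Smith normal form yields diagonal entries (1,1,1,1,1,1,1,1,1,1,1,1,1).

Now H_k = ker ∂_k / im ∂_{k+1}, so:

  H_1: rank ker ∂_1 − rank ∂_2 = (21 − 6) − 13 = 2, and the invariant factors of ∂_2 are all 1, so H_1 = Z^2.

H_1 = Z^2.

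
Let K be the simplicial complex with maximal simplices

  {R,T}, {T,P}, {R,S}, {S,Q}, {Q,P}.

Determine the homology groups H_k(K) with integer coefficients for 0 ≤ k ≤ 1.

H_0 ≅ Z,  H_1 ≅ Z.

We work with the vertex ordering P < Q < R < S < T. The simplices of K, each written with vertices in increasing order, are:

  0-simplices (5): P, Q, R, S, T
  1-simplices (5): PQ, PT, QS, RS, RT

giving chain groups C_0 ≅ Z^5, C_1 ≅ Z^5.

The boundary map ∂_1: C_1 → C_0 is given by ∂[p,q] = [q] − [p].
The 5×5 boundary matrix has rank 4 and Smith normal form diag(1,1,1,1).

Computing H_k = (kernel of ∂_k) / (image of ∂_{k+1}):

  H_0: rank C_0 − rank ∂_1 = 5 − 4 = 1, and the invariant factors of ∂_1 are all 1, so H_0 = Z.
  H_1: rank ker ∂_1 − rank ∂_2 = (5 − 4) − 0 = 1, and there is no ∂_2, so H_1 = Z.

As a check, the Euler characteristic is 5 − 5 = 0, which agrees with 1 − 1 = 0.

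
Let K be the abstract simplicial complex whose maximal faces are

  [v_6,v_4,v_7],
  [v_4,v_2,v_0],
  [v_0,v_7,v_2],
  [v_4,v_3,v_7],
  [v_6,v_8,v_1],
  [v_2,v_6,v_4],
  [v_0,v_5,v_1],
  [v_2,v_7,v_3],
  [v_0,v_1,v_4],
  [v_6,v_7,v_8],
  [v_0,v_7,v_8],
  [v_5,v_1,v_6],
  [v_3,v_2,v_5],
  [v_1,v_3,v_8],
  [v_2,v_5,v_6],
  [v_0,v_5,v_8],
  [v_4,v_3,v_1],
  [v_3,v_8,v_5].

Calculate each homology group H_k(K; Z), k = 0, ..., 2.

Take the total order v_0 < v_1 < v_2 < v_3 < v_4 < v_5 < v_6 < v_7 < v_8 on the vertex set. Then K (dimension 2) consists of the simplices:

  0-simplices (9): [v_0], [v_1], [v_2], [v_3], [v_4], [v_5], [v_6], [v_7], [v_8]
  1-simplices (27): (27 of them)
  2-simplices (18): (18 of them)

giving chain groups C_0 ≅ Z^9, C_1 ≅ Z^27, C_2 ≅ Z^18.

∂_1: C_1 → C_0 is given by ∂[p,q] = [q] − [p]. For instance
  ∂[v_1,v_4] = [v_4] − [v_1].
The resulting 9×27 matrix has rank 8, and its Smith normal form has invariant factors (1,1,1,1,1,1,1,1).

Boundary ∂_2: C_2 → C_1 maps a triangle to the signed sum of its edges. For instance
  ∂[v_3,v_5,v_8] = [v_5,v_8] − [v_3,v_8] + [v_3,v_5],
  ∂[v_2,v_4,v_6] = [v_4,v_6] − [v_2,v_6] + [v_2,v_4].
As a 27×18 matrix over Z this has rank 18, with invariant factors (1,1,1,1,1,1,1,1,1,1,1,1,1,1,1,1,1,2).

Reading off H_k = ker ∂_k / im ∂_{k+1}:

  H_0: rank C_0 − rank ∂_1 = 9 − 8 = 1, and the invariant factors of ∂_1 are all 1, so H_0 = Z.
  H_1: rank ker ∂_1 − rank ∂_2 = (27 − 8) − 18 = 1, and ∂_2 has invariant factor 2 > 1, so H_1 = Z ⊕ Z/2.
  H_2: rank ker ∂_2 − rank ∂_3 = (18 − 18) − 0 = 0, and there is no ∂_3, so H_2 = 0.

H_0 ≅ Z,  H_1 ≅ Z ⊕ Z/2,  H_2 = 0.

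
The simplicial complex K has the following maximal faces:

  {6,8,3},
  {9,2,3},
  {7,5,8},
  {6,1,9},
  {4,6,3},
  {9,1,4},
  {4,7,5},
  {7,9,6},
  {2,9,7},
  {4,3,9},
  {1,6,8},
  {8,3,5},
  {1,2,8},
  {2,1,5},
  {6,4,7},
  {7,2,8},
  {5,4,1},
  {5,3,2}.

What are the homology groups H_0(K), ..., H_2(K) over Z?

H_0 = Z,  H_1 = Z × Z/2,  H_2 = 0.

Order the vertices as 1 < 2 < 3 < 4 < 5 < 6 < 7 < 8 < 9. Listing each simplex with vertices in this order, K has dimension 2 with simplices:

  0-simplices (9): [1], [2], [3], [4], [5], [6], [7], [8], [9]
  1-simplices (27): (27 of them)
  2-simplices (18): [1,2,5], [1,2,8], [1,4,5], [1,4,9], [1,6,8], [1,6,9], [2,3,5], [2,3,9], [2,7,8], [2,7,9], [3,4,6], [3,4,9], [3,5,8], [3,6,8], [4,5,7], [4,6,7], [5,7,8], [6,7,9]

so the chain groups are C_0 ≅ Z^9, C_1 ≅ Z^27, C_2 ≅ Z^18.

∂_1: C_1 → C_0 maps an edge to its endpoints' difference, ∂[p,q] = q − p. For instance
  ∂[3,4] = [4] − [3].
The 9×27 boundary matrix has rank 8 and Smith normal form diag(1,1,1,1,1,1,1,1).

∂_2: C_2 → C_1 sends each 2-simplex [p,q,r] to [q,r] − [p,r] + [p,q]. For instance
  ∂[4,6,7] = [6,7] − [4,7] + [4,6],
  ∂[6,7,9] = [7,9] − [6,9] + [6,7].
As a 27×18 matrix over Z this has rank 18, with invariant factors (1,1,1,1,1,1,1,1,1,1,1,1,1,1,1,1,1,2).

Computing H_k = (kernel of ∂_k) / (image of ∂_{k+1}):

  H_0: rank C_0 − rank ∂_1 = 9 − 8 = 1, and the invariant factors of ∂_1 are all 1, so H_0 ≅ Z.
  H_1: rank ker ∂_1 − rank ∂_2 = (27 − 8) − 18 = 1, and ∂_2 has invariant factor 2 > 1, so H_1 ≅ Z × Z/2.
  H_2: rank ker ∂_2 − rank ∂_3 = (18 − 18) − 0 = 0, and there is no ∂_3, so H_2 ≅ 0.

As a check, the Euler characteristic is 9 − 27 + 18 = 0, which agrees with 1 − 1 + 0 = 0.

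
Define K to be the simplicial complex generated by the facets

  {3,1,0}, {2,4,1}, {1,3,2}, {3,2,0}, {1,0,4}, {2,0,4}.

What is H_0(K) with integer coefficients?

Take the total order 0 < 1 < 2 < 3 < 4 on the vertex set. Then K (dimension 2) consists of the simplices:

  0-simplices (5): [0], [1], [2], [3], [4]
  1-simplices (9): [0,1], [0,2], [0,3], [0,4], [1,2], [1,3], [1,4], [2,3], [2,4]
  2-simplices (6): [0,1,3], [0,1,4], [0,2,3], [0,2,4], [1,2,3], [1,2,4]

so the chain groups are C_0 ≅ Z^5, C_1 ≅ Z^9, C_2 ≅ Z^6.

∂_1: C_1 → C_0 maps an edge to its endpoints' difference, ∂[p,q] = q − p.
This gives a 5×9 integer matrix of rank 4; reducing to Smith normal form yields diagonal entries (1,1,1,1).

∂_2: C_2 → C_1 acts by ∂[p,q,r] = [q,r] − [p,r] + [p,q]. For instance
  ∂[0,1,4] = [1,4] − [0,4] + [0,1],
  ∂[1,2,3] = [2,3] − [1,3] + [1,2].
The 9×6 boundary matrix has rank 5 and Smith normal form diag(1,1,1,1,1).

Now H_k = ker ∂_k / im ∂_{k+1}, so:

  H_0: rank C_0 − rank ∂_1 = 5 − 4 = 1, and the invariant factors of ∂_1 are all 1, so H_0 = Z.

(K is a triangulation of the 2-sphere S^2.)

H_0 ≅ Z.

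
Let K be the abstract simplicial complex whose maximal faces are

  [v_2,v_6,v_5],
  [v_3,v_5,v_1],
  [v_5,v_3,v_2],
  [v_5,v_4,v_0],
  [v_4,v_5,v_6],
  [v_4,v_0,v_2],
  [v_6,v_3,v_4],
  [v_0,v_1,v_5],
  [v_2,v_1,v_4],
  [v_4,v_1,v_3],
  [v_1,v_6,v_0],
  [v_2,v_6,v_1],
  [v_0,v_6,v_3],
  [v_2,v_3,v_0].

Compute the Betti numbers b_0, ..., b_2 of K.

b_0 = 1, b_1 = 2, b_2 = 1.

Fix the vertex order v_0 < v_1 < v_2 < v_3 < v_4 < v_5 < v_6 and write every simplex with vertices in increasing order. Then dim K = 2 and the simplices of K are:

  0-simplices (7): [v_0], [v_1], [v_2], [v_3], [v_4], [v_5], [v_6]
  1-simplices (21): (21 of them)
  2-simplices (14): (14 of them)

Hence C_0 ≅ Z^7, C_1 ≅ Z^21, C_2 ≅ Z^14.

∂_1: C_1 → C_0 maps an edge to its endpoints' difference, ∂[p,q] = q − p. For instance
  ∂[v_0,v_4] = [v_4] − [v_0].
As a 7×21 matrix over Z this has rank 6, with invariant factors (1,1,1,1,1,1).

Boundary ∂_2: C_2 → C_1 maps a triangle to the signed sum of its edges. For instance
  ∂[v_2,v_3,v_5] = [v_3,v_5] − [v_2,v_5] + [v_2,v_3],
  ∂[v_0,v_1,v_5] = [v_1,v_5] − [v_0,v_5] + [v_0,v_1].
The resulting 21×14 matrix has rank 13, and its Smith normal form has invariant factors (1,1,1,1,1,1,1,1,1,1,1,1,1).

Now H_k = ker ∂_k / im ∂_{k+1}, so:

  H_0: rank C_0 − rank ∂_1 = 7 − 6 = 1, and the invariant factors of ∂_1 are all 1, so H_0 ≅ Z.
  H_1: rank ker ∂_1 − rank ∂_2 = (21 − 6) − 13 = 2, and the invariant factors of ∂_2 are all 1, so H_1 ≅ Z^2.
  H_2: rank ker ∂_2 − rank ∂_3 = (14 − 13) − 0 = 1, and there is no ∂_3, so H_2 ≅ Z.

As a check, the Euler characteristic is 7 − 21 + 14 = 0, which agrees with 1 − 2 + 1 = 0.
(K is a triangulation of the torus T^2.)

Hence the Betti numbers are b_0 = 1, b_1 = 2, b_2 = 1.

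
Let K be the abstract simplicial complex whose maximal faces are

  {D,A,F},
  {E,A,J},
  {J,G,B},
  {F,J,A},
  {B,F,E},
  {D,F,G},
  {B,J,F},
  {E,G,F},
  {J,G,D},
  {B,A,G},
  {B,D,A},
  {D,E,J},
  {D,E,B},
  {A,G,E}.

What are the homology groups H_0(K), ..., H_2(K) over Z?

Fix the vertex order A < B < D < E < F < G < J and write every simplex with vertices in increasing order. Then dim K = 2 and the simplices of K are:

  0-simplices (7): A, B, D, E, F, G, J
  1-simplices (21): AB, AD, AE, AF, AG, AJ, BD, BE, BF, BG, BJ, DE, DF, DG, DJ, EF, EG, EJ, FG, FJ, GJ
  2-simplices (14): ABD, ABG, ADF, AEG, AEJ, AFJ, BDE, BEF, BFJ, BGJ, DEJ, DFG, DGJ, EFG

so the chain groups are C_0 ≅ Z^7, C_1 ≅ Z^21, C_2 ≅ Z^14.

Boundary ∂_1: C_1 → C_0 maps an edge to its endpoints' difference, ∂[p,q] = q − p.
This gives a 7×21 integer matrix of rank 6; reducing to Smith normal form yields diagonal entries (1,1,1,1,1,1).

The boundary map ∂_2: C_2 → C_1 maps a triangle to the signed sum of its edges. For instance
  ∂DGJ = GJ − DJ + DG,
  ∂DFG = FG − DG + DF.
This gives a 21×14 integer matrix of rank 13; reducing to Smith normal form yields diagonal entries (1,1,1,1,1,1,1,1,1,1,1,1,1).

Reading off H_k = ker ∂_k / im ∂_{k+1}:

  H_0: rank C_0 − rank ∂_1 = 7 − 6 = 1, and the invariant factors of ∂_1 are all 1, so H_0 = Z.
  H_1: rank ker ∂_1 − rank ∂_2 = (21 − 6) − 13 = 2, and the invariant factors of ∂_2 are all 1, so H_1 = Z^2.
  H_2: rank ker ∂_2 − rank ∂_3 = (14 − 13) − 0 = 1, and there is no ∂_3, so H_2 = Z.

(K is a triangulation of the torus T^2.)

H_0 = Z,  H_1 = Z^2,  H_2 = Z.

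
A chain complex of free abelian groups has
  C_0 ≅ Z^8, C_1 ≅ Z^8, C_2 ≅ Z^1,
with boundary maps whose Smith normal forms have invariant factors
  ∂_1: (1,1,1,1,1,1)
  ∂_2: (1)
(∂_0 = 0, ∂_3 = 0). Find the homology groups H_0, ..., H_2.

H_0: b_0 = 8 − 0 − 6 = 2; torsion from ∂_1 factors > 1: none. So H_0 ≅ Z^2.
H_1: b_1 = 8 − 6 − 1 = 1; torsion from ∂_2 factors > 1: none. So H_1 ≅ Z.
H_2: b_2 = 1 − 1 − 0 = 0; torsion from ∂_3 factors > 1: none. So H_2 ≅ 0.

H_0 ≅ Z^2,  H_1 ≅ Z,  H_2 = 0.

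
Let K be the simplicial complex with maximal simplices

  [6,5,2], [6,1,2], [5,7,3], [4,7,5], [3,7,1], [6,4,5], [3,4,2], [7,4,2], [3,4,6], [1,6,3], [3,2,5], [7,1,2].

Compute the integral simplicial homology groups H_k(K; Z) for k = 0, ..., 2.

Order the vertices as 1 < 2 < 3 < 4 < 5 < 6 < 7. Listing each simplex with vertices in this order, K has dimension 2 with simplices:

  0-simplices (7): [1], [2], [3], [4], [5], [6], [7]
  1-simplices (18): [1,2], [1,3], [1,6], [1,7], [2,3], [2,4], [2,5], [2,6], [2,7], [3,4], [3,5], [3,6], [3,7], [4,5], [4,6], [4,7], [5,6], [5,7]
  2-simplices (12): [1,2,6], [1,2,7], [1,3,6], [1,3,7], [2,3,4], [2,3,5], [2,4,7], [2,5,6], [3,4,6], [3,5,7], [4,5,6], [4,5,7]

so the chain groups are C_0 ≅ Z^7, C_1 ≅ Z^18, C_2 ≅ Z^12.

The boundary map ∂_1: C_1 → C_0 is given by ∂[p,q] = [q] − [p]. For instance
  ∂[3,6] = [6] − [3].
This gives a 7×18 integer matrix of rank 6; reducing to Smith normal form yields diagonal entries (1,1,1,1,1,1).

The boundary map ∂_2: C_2 → C_1 acts by ∂[p,q,r] = [q,r] − [p,r] + [p,q]. For instance
  ∂[2,3,4] = [3,4] − [2,4] + [2,3],
  ∂[1,3,6] = [3,6] − [1,6] + [1,3].
As a 18×12 matrix over Z this has rank 12, with invariant factors (1,1,1,1,1,1,1,1,1,1,1,2).

From H_k ≅ ker(∂_k) / im(∂_{k+1}) we obtain:

  H_0: rank C_0 − rank ∂_1 = 7 − 6 = 1, and the invariant factors of ∂_1 are all 1, so H_0 ≅ Z.
  H_1: rank ker ∂_1 − rank ∂_2 = (18 − 6) − 12 = 0, and ∂_2 has invariant factor 2 > 1, so H_1 ≅ Z/2Z.
  H_2: rank ker ∂_2 − rank ∂_3 = (12 − 12) − 0 = 0, and there is no ∂_3, so H_2 ≅ 0.

As a check, the Euler characteristic is 7 − 18 + 12 = 1, which agrees with 1 − 0 + 0 = 1.

H_0 ≅ Z,  H_1 ≅ Z/2Z,  H_2 = 0.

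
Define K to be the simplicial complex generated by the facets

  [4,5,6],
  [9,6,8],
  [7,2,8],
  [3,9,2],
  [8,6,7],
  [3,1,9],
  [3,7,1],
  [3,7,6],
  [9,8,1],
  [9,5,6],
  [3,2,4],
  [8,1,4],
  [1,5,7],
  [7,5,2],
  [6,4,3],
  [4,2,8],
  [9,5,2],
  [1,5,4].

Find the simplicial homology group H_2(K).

H_2 ≅ Z.

Take the total order 1 < 2 < 3 < 4 < 5 < 6 < 7 < 8 < 9 on the vertex set. Then K (dimension 2) consists of the simplices:

  0-simplices (9): [1], [2], [3], [4], [5], [6], [7], [8], [9]
  1-simplices (27): (27 of them)
  2-simplices (18): [1,3,7], [1,3,9], [1,4,5], [1,4,8], [1,5,7], [1,8,9], [2,3,4], [2,3,9], [2,4,8], [2,5,7], [2,5,9], [2,7,8], [3,4,6], [3,6,7], [4,5,6], [5,6,9], [6,7,8], [6,8,9]

so the chain groups are C_0 ≅ Z^9, C_1 ≅ Z^27, C_2 ≅ Z^18.

∂_1: C_1 → C_0 sends each edge [p,q] (with p < q) to q − p. For instance
  ∂[3,4] = [4] − [3].
The resulting 9×27 matrix has rank 8, and its Smith normal form has invariant factors (1,1,1,1,1,1,1,1).

Boundary ∂_2: C_2 → C_1 acts by ∂[p,q,r] = [q,r] − [p,r] + [p,q]. For instance
  ∂[1,8,9] = [8,9] − [1,9] + [1,8],
  ∂[2,7,8] = [7,8] − [2,8] + [2,7].
This gives a 27×18 integer matrix of rank 17; reducing to Smith normal form yields diagonal entries (1,1,1,1,1,1,1,1,1,1,1,1,1,1,1,1,1).

Computing H_k = (kernel of ∂_k) / (image of ∂_{k+1}):

  H_2: rank ker ∂_2 − rank ∂_3 = (18 − 17) − 0 = 1, and there is no ∂_3, so H_2 ≅ Z.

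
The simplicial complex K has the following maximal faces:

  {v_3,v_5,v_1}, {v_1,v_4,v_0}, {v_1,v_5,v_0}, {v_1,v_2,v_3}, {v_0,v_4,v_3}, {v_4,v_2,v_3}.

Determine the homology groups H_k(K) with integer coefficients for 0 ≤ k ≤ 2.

Fix the vertex order v_0 < v_1 < v_2 < v_3 < v_4 < v_5 and write every simplex with vertices in increasing order. Then dim K = 2 and the simplices of K are:

  0-simplices (6): [v_0], [v_1], [v_2], [v_3], [v_4], [v_5]
  1-simplices (12): [v_0,v_1], [v_0,v_3], [v_0,v_4], [v_0,v_5], [v_1,v_2], [v_1,v_3], [v_1,v_4], [v_1,v_5], [v_2,v_3], [v_2,v_4], [v_3,v_4], [v_3,v_5]
  2-simplices (6): [v_0,v_1,v_4], [v_0,v_1,v_5], [v_0,v_3,v_4], [v_1,v_2,v_3], [v_1,v_3,v_5], [v_2,v_3,v_4]

giving chain groups C_0 ≅ Z^6, C_1 ≅ Z^12, C_2 ≅ Z^6.

∂_1: C_1 → C_0 is given by ∂[p,q] = [q] − [p].
This gives a 6×12 integer matrix of rank 5; reducing to Smith normal form yields diagonal entries (1,1,1,1,1).

∂_2: C_2 → C_1 maps a triangle to the signed sum of its edges. For instance
  ∂[v_1,v_3,v_5] = [v_3,v_5] − [v_1,v_5] + [v_1,v_3],
  ∂[v_0,v_1,v_5] = [v_1,v_5] − [v_0,v_5] + [v_0,v_1].
The 12×6 boundary matrix has rank 6 and Smith normal form diag(1,1,1,1,1,1).

Computing H_k = (kernel of ∂_k) / (image of ∂_{k+1}):

  H_0: rank C_0 − rank ∂_1 = 6 − 5 = 1, and the invariant factors of ∂_1 are all 1, so H_0 ≅ Z.
  H_1: rank ker ∂_1 − rank ∂_2 = (12 − 5) − 6 = 1, and the invariant factors of ∂_2 are all 1, so H_1 ≅ Z.
  H_2: rank ker ∂_2 − rank ∂_3 = (6 − 6) − 0 = 0, and there is no ∂_3, so H_2 ≅ 0.

H_0 ≅ Z,  H_1 ≅ Z,  H_2 = 0.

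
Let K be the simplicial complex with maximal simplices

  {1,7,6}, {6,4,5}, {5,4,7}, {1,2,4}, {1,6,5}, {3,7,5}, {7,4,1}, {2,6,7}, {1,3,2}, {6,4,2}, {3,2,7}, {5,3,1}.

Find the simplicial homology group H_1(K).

H_1 = Z/2.

K has 7 vertices, 18 edges, 12 triangles.
rank ∂_1 = 6, rank ∂_2 = 12 ⇒ b_1 = 18 − 6 − 12 = 0; ∂_2 has invariant factor(s) [2] giving torsion. So H_1 = Z/2.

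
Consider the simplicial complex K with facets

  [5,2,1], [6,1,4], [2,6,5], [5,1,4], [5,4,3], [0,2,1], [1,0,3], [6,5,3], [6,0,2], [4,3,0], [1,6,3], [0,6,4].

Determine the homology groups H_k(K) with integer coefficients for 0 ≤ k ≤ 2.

H_0 ≅ Z,  H_1 ≅ Z/2Z,  H_2 = 0.

Fix the vertex order 0 < 1 < 2 < 3 < 4 < 5 < 6 and write every simplex with vertices in increasing order. Then dim K = 2 and the simplices of K are:

  0-simplices (7): [0], [1], [2], [3], [4], [5], [6]
  1-simplices (18): [0,1], [0,2], [0,3], [0,4], [0,6], [1,2], [1,3], [1,4], [1,5], [1,6], [2,5], [2,6], [3,4], [3,5], [3,6], [4,5], [4,6], [5,6]
  2-simplices (12): [0,1,2], [0,1,3], [0,2,6], [0,3,4], [0,4,6], [1,2,5], [1,3,6], [1,4,5], [1,4,6], [2,5,6], [3,4,5], [3,5,6]

so the chain groups are C_0 ≅ Z^7, C_1 ≅ Z^18, C_2 ≅ Z^12.

The boundary map ∂_1: C_1 → C_0 maps an edge to its endpoints' difference, ∂[p,q] = q − p. For instance
  ∂[2,6] = [6] − [2].
The 7×18 boundary matrix has rank 6 and Smith normal form diag(1,1,1,1,1,1).

The boundary map ∂_2: C_2 → C_1 acts by ∂[p,q,r] = [q,r] − [p,r] + [p,q]. For instance
  ∂[1,4,5] = [4,5] − [1,5] + [1,4],
  ∂[2,5,6] = [5,6] − [2,6] + [2,5].
The resulting 18×12 matrix has rank 12, and its Smith normal form has invariant factors (1,1,1,1,1,1,1,1,1,1,1,2).

From H_k ≅ ker(∂_k) / im(∂_{k+1}) we obtain:

  H_0: rank C_0 − rank ∂_1 = 7 − 6 = 1, and the invariant factors of ∂_1 are all 1, so H_0 ≅ Z.
  H_1: rank ker ∂_1 − rank ∂_2 = (18 − 6) − 12 = 0, and ∂_2 has invariant factor 2 > 1, so H_1 ≅ Z/2Z.
  H_2: rank ker ∂_2 − rank ∂_3 = (12 − 12) − 0 = 0, and there is no ∂_3, so H_2 ≅ 0.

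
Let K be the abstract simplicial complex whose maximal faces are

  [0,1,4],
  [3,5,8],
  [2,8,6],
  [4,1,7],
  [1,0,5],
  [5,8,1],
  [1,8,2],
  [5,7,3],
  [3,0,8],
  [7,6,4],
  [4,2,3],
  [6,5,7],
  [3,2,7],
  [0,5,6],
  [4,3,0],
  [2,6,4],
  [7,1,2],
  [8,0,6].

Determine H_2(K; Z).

H_2 = 0.

We work with the vertex ordering 0 < 1 < 2 < 3 < 4 < 5 < 6 < 7 < 8. The simplices of K, each written with vertices in increasing order, are:

  0-simplices (9): [0], [1], [2], [3], [4], [5], [6], [7], [8]
  1-simplices (27): (27 of them)
  2-simplices (18): [0,1,4], [0,1,5], [0,3,4], [0,3,8], [0,5,6], [0,6,8], [1,2,7], [1,2,8], [1,4,7], [1,5,8], [2,3,4], [2,3,7], [2,4,6], [2,6,8], [3,5,7], [3,5,8], [4,6,7], [5,6,7]

Hence C_0 ≅ Z^9, C_1 ≅ Z^27, C_2 ≅ Z^18.

Boundary ∂_1: C_1 → C_0 sends each edge [p,q] (with p < q) to q − p. For instance
  ∂[3,4] = [4] − [3].
As a 9×27 matrix over Z this has rank 8, with invariant factors (1,1,1,1,1,1,1,1).

The boundary map ∂_2: C_2 → C_1 acts by ∂[p,q,r] = [q,r] − [p,r] + [p,q]. For instance
  ∂[5,6,7] = [6,7] − [5,7] + [5,6],
  ∂[0,5,6] = [5,6] − [0,6] + [0,5].
The 27×18 boundary matrix has rank 18 and Smith normal form diag(1,1,1,1,1,1,1,1,1,1,1,1,1,1,1,1,1,2).

Reading off H_k = ker ∂_k / im ∂_{k+1}:

  H_2: rank ker ∂_2 − rank ∂_3 = (18 − 18) − 0 = 0, and there is no ∂_3, so H_2 = 0.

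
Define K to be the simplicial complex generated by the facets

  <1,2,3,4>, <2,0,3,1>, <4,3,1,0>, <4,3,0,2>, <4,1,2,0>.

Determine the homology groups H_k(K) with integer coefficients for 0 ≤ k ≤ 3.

Take the total order 0 < 1 < 2 < 3 < 4 on the vertex set. Then K (dimension 3) consists of the simplices:

  0-simplices (5): [0], [1], [2], [3], [4]
  1-simplices (10): [0,1], [0,2], [0,3], [0,4], [1,2], [1,3], [1,4], [2,3], [2,4], [3,4]
  2-simplices (10): [0,1,2], [0,1,3], [0,1,4], [0,2,3], [0,2,4], [0,3,4], [1,2,3], [1,2,4], [1,3,4], [2,3,4]
  3-simplices (5): [0,1,2,3], [0,1,2,4], [0,1,3,4], [0,2,3,4], [1,2,3,4]

so the chain groups are C_0 ≅ Z^5, C_1 ≅ Z^10, C_2 ≅ Z^10, C_3 ≅ Z^5.

∂_1: C_1 → C_0 is given by ∂[p,q] = [q] − [p]. For instance
  ∂[1,3] = [3] − [1].
As a 5×10 matrix over Z this has rank 4, with invariant factors (1,1,1,1).

Boundary ∂_2: C_2 → C_1 sends each 2-simplex [p,q,r] to [q,r] − [p,r] + [p,q]. For instance
  ∂[0,2,4] = [2,4] − [0,4] + [0,2],
  ∂[0,1,3] = [1,3] − [0,3] + [0,1].
As a 10×10 matrix over Z this has rank 6, with invariant factors (1,1,1,1,1,1).

∂_3: C_3 → C_2 sends each 3-simplex σ to the alternating sum Σ_i (−1)^i (σ with its i-th vertex removed). For instance
  ∂[0,1,2,4] = [1,2,4] − [0,2,4] + [0,1,4] − [0,1,2],
  ∂[0,1,2,3] = [1,2,3] − [0,2,3] + [0,1,3] − [0,1,2].
As a 10×5 matrix over Z this has rank 4, with invariant factors (1,1,1,1).

Now H_k = ker ∂_k / im ∂_{k+1}, so:

  H_0: rank C_0 − rank ∂_1 = 5 − 4 = 1, and the invariant factors of ∂_1 are all 1, so H_0 = Z.
  H_1: rank ker ∂_1 − rank ∂_2 = (10 − 4) − 6 = 0, and the invariant factors of ∂_2 are all 1, so H_1 = 0.
  H_2: rank ker ∂_2 − rank ∂_3 = (10 − 6) − 4 = 0, and the invariant factors of ∂_3 are all 1, so H_2 = 0.
  H_3: rank ker ∂_3 − rank ∂_4 = (5 − 4) − 0 = 1, and there is no ∂_4, so H_3 = Z.

As a check, the Euler characteristic is 5 − 10 + 10 − 5 = 0, which agrees with 1 − 0 + 0 − 1 = 0.

H_0 ≅ Z,  H_1 = 0,  H_2 = 0,  H_3 ≅ Z.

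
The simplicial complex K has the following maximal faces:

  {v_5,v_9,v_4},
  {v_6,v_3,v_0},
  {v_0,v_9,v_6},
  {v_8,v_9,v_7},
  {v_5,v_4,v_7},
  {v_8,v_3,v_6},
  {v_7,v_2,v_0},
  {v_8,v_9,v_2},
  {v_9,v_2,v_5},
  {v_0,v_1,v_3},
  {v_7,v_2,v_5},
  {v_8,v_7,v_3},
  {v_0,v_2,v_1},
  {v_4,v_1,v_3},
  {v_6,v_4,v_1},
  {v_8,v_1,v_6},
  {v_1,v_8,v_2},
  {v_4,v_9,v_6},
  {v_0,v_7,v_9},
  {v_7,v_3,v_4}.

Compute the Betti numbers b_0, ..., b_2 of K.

b_0 = 1, b_1 = 1, b_2 = 0.

Fix the vertex order v_0 < v_1 < v_2 < v_3 < v_4 < v_5 < v_6 < v_7 < v_8 < v_9 and write every simplex with vertices in increasing order. Then dim K = 2 and the simplices of K are:

  0-simplices (10): [v_0], [v_1], [v_2], [v_3], [v_4], [v_5], [v_6], [v_7], [v_8], [v_9]
  1-simplices (30): (30 of them)
  2-simplices (20): (20 of them)

giving chain groups C_0 ≅ Z^10, C_1 ≅ Z^30, C_2 ≅ Z^20.

The boundary map ∂_1: C_1 → C_0 maps an edge to its endpoints' difference, ∂[p,q] = q − p.
The resulting 10×30 matrix has rank 9, and its Smith normal form has invariant factors (1,1,1,1,1,1,1,1,1).

The boundary map ∂_2: C_2 → C_1 maps a triangle to the signed sum of its edges. For instance
  ∂[v_0,v_2,v_7] = [v_2,v_7] − [v_0,v_7] + [v_0,v_2],
  ∂[v_2,v_5,v_9] = [v_5,v_9] − [v_2,v_9] + [v_2,v_5].
The resulting 30×20 matrix has rank 20, and its Smith normal form has invariant factors (1,1,1,1,1,1,1,1,1,1,1,1,1,1,1,1,1,1,1,2).

Now H_k = ker ∂_k / im ∂_{k+1}, so:

  H_0: rank C_0 − rank ∂_1 = 10 − 9 = 1, and the invariant factors of ∂_1 are all 1, so H_0 = Z.
  H_1: rank ker ∂_1 − rank ∂_2 = (30 − 9) − 20 = 1, and ∂_2 has invariant factor 2 > 1, so H_1 = Z ⊕ Z/2Z.
  H_2: rank ker ∂_2 − rank ∂_3 = (20 − 20) − 0 = 0, and there is no ∂_3, so H_2 = 0.

(K is a triangulation of the Klein bottle.)

Hence the Betti numbers are b_0 = 1, b_1 = 1, b_2 = 0.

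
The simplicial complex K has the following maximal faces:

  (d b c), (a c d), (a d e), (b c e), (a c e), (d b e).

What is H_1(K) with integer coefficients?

H_1 ≅ 0.

We work with the vertex ordering a < b < c < d < e. The simplices of K, each written with vertices in increasing order, are:

  0-simplices (5): a, b, c, d, e
  1-simplices (9): ac, ad, ae, bc, bd, be, cd, ce, de
  2-simplices (6): acd, ace, ade, bcd, bce, bde

so the chain groups are C_0 ≅ Z^5, C_1 ≅ Z^9, C_2 ≅ Z^6.

The boundary map ∂_1: C_1 → C_0 sends each edge [p,q] (with p < q) to q − p.
The 5×9 boundary matrix has rank 4 and Smith normal form diag(1,1,1,1).

Boundary ∂_2: C_2 → C_1 acts by ∂[p,q,r] = [q,r] − [p,r] + [p,q]. For instance
  ∂ace = ce − ae + ac,
  ∂bde = de − be + bd.
As a 9×6 matrix over Z this has rank 5, with invariant factors (1,1,1,1,1).

Reading off H_k = ker ∂_k / im ∂_{k+1}:

  H_1: rank ker ∂_1 − rank ∂_2 = (9 − 4) − 5 = 0, and the invariant factors of ∂_2 are all 1, so H_1 ≅ 0.

(K is a triangulation of the 2-sphere S^2.)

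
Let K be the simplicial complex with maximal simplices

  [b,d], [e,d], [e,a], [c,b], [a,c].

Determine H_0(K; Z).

Order the vertices as a < b < c < d < e. Listing each simplex with vertices in this order, K has dimension 1 with simplices:

  0-simplices (5): a, b, c, d, e
  1-simplices (5): ac, ae, bc, bd, de

so the chain groups are C_0 ≅ Z^5, C_1 ≅ Z^5.

The boundary map ∂_1: C_1 → C_0 sends each edge [p,q] (with p < q) to q − p. For instance
  ∂ae = e − a.
This gives a 5×5 integer matrix of rank 4; reducing to Smith normal form yields diagonal entries (1,1,1,1).

From H_k ≅ ker(∂_k) / im(∂_{k+1}) we obtain:

  H_0: rank C_0 − rank ∂_1 = 5 − 4 = 1, and the invariant factors of ∂_1 are all 1, so H_0 = Z.

(K is a triangulation of the circle S^1.)

H_0 = Z.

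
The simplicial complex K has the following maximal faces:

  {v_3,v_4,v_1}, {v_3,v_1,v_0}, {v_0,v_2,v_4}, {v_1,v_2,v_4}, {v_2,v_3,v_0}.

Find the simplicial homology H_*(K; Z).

H_0 = Z,  H_1 = Z,  H_2 = 0.

We work with the vertex ordering v_0 < v_1 < v_2 < v_3 < v_4. The simplices of K, each written with vertices in increasing order, are:

  0-simplices (5): [v_0], [v_1], [v_2], [v_3], [v_4]
  1-simplices (10): [v_0,v_1], [v_0,v_2], [v_0,v_3], [v_0,v_4], [v_1,v_2], [v_1,v_3], [v_1,v_4], [v_2,v_3], [v_2,v_4], [v_3,v_4]
  2-simplices (5): [v_0,v_1,v_3], [v_0,v_2,v_3], [v_0,v_2,v_4], [v_1,v_2,v_4], [v_1,v_3,v_4]

so the chain groups are C_0 ≅ Z^5, C_1 ≅ Z^10, C_2 ≅ Z^5.

Boundary ∂_1: C_1 → C_0 sends each edge [p,q] (with p < q) to q − p. For instance
  ∂[v_1,v_3] = [v_3] − [v_1].
This gives a 5×10 integer matrix of rank 4; reducing to Smith normal form yields diagonal entries (1,1,1,1).

The boundary map ∂_2: C_2 → C_1 acts by ∂[p,q,r] = [q,r] − [p,r] + [p,q]. For instance
  ∂[v_1,v_2,v_4] = [v_2,v_4] − [v_1,v_4] + [v_1,v_2],
  ∂[v_0,v_2,v_4] = [v_2,v_4] − [v_0,v_4] + [v_0,v_2].
The 10×5 boundary matrix has rank 5 and Smith normal form diag(1,1,1,1,1).

Reading off H_k = ker ∂_k / im ∂_{k+1}:

  H_0: rank C_0 − rank ∂_1 = 5 − 4 = 1, and the invariant factors of ∂_1 are all 1, so H_0 = Z.
  H_1: rank ker ∂_1 − rank ∂_2 = (10 − 4) − 5 = 1, and the invariant factors of ∂_2 are all 1, so H_1 = Z.
  H_2: rank ker ∂_2 − rank ∂_3 = (5 − 5) − 0 = 0, and there is no ∂_3, so H_2 = 0.

(K is a triangulation of the Möbius band.)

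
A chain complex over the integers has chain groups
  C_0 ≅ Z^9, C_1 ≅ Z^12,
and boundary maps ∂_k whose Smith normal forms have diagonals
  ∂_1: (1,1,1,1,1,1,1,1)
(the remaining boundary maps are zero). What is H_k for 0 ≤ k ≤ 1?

H_0 ≅ Z,  H_1 ≅ Z^4.

H_0: b_0 = 9 − 0 − 8 = 1; torsion from ∂_1 factors > 1: none. So H_0 ≅ Z.
H_1: b_1 = 12 − 8 − 0 = 4; torsion from ∂_2 factors > 1: none. So H_1 ≅ Z^4.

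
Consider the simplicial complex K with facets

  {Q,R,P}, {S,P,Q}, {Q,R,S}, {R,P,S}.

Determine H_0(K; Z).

Take the total order P < Q < R < S on the vertex set. Then K (dimension 2) consists of the simplices:

  0-simplices (4): P, Q, R, S
  1-simplices (6): PQ, PR, PS, QR, QS, RS
  2-simplices (4): PQR, PQS, PRS, QRS

so the chain groups are C_0 ≅ Z^4, C_1 ≅ Z^6, C_2 ≅ Z^4.

The boundary map ∂_1: C_1 → C_0 sends each edge [p,q] (with p < q) to q − p.
As a 4×6 matrix over Z this has rank 3, with invariant factors (1,1,1).

∂_2: C_2 → C_1 sends each 2-simplex [p,q,r] to [q,r] − [p,r] + [p,q]. For instance
  ∂PRS = RS − PS + PR,
  ∂PQS = QS − PS + PQ.
This gives a 6×4 integer matrix of rank 3; reducing to Smith normal form yields diagonal entries (1,1,1).

Reading off H_k = ker ∂_k / im ∂_{k+1}:

  H_0: rank C_0 − rank ∂_1 = 4 − 3 = 1, and the invariant factors of ∂_1 are all 1, so H_0 ≅ Z.

H_0 = Z.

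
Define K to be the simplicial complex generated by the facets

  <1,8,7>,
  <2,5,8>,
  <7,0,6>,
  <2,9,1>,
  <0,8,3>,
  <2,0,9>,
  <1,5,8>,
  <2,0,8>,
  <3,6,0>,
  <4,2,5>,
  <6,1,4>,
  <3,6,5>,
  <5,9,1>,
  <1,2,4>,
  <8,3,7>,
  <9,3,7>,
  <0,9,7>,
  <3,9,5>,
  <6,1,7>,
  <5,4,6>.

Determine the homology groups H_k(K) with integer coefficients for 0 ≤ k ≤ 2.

H_0 = Z,  H_1 = Z ⊕ Z_2,  H_2 = 0.

Order the vertices as 0 < 1 < 2 < 3 < 4 < 5 < 6 < 7 < 8 < 9. Listing each simplex with vertices in this order, K has dimension 2 with simplices:

  0-simplices (10): [0], [1], [2], [3], [4], [5], [6], [7], [8], [9]
  1-simplices (30): (30 of them)
  2-simplices (20): (20 of them)

Hence C_0 ≅ Z^10, C_1 ≅ Z^30, C_2 ≅ Z^20.

∂_1: C_1 → C_0 is given by ∂[p,q] = [q] − [p].
This gives a 10×30 integer matrix of rank 9; reducing to Smith normal form yields diagonal entries (1,1,1,1,1,1,1,1,1).

∂_2: C_2 → C_1 acts by ∂[p,q,r] = [q,r] − [p,r] + [p,q]. For instance
  ∂[1,6,7] = [6,7] − [1,7] + [1,6],
  ∂[1,4,6] = [4,6] − [1,6] + [1,4].
As a 30×20 matrix over Z this has rank 20, with invariant factors (1,1,1,1,1,1,1,1,1,1,1,1,1,1,1,1,1,1,1,2).

Reading off H_k = ker ∂_k / im ∂_{k+1}:

  H_0: rank C_0 − rank ∂_1 = 10 − 9 = 1, and the invariant factors of ∂_1 are all 1, so H_0 ≅ Z.
  H_1: rank ker ∂_1 − rank ∂_2 = (30 − 9) − 20 = 1, and ∂_2 has invariant factor 2 > 1, so H_1 ≅ Z ⊕ Z_2.
  H_2: rank ker ∂_2 − rank ∂_3 = (20 − 20) − 0 = 0, and there is no ∂_3, so H_2 ≅ 0.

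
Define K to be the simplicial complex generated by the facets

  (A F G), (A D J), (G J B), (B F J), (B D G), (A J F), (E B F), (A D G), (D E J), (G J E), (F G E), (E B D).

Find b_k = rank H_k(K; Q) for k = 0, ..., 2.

b_0 = 1, b_1 = 0, b_2 = 0.

We work with the vertex ordering A < B < D < E < F < G < J. The simplices of K, each written with vertices in increasing order, are:

  0-simplices (7): A, B, D, E, F, G, J
  1-simplices (18): AD, AF, AG, AJ, BD, BE, BF, BG, BJ, DE, DG, DJ, EF, EG, EJ, FG, FJ, GJ
  2-simplices (12): ADG, ADJ, AFG, AFJ, BDE, BDG, BEF, BFJ, BGJ, DEJ, EFG, EGJ

giving chain groups C_0 ≅ Z^7, C_1 ≅ Z^18, C_2 ≅ Z^12.

The boundary map ∂_1: C_1 → C_0 maps an edge to its endpoints' difference, ∂[p,q] = q − p. For instance
  ∂BG = G − B.
The 7×18 boundary matrix has rank 6 and Smith normal form diag(1,1,1,1,1,1).

Boundary ∂_2: C_2 → C_1 acts by ∂[p,q,r] = [q,r] − [p,r] + [p,q]. For instance
  ∂ADJ = DJ − AJ + AD,
  ∂AFG = FG − AG + AF.
The 18×12 boundary matrix has rank 12 and Smith normal form diag(1,1,1,1,1,1,1,1,1,1,1,2).

From H_k ≅ ker(∂_k) / im(∂_{k+1}) we obtain:

  H_0: rank C_0 − rank ∂_1 = 7 − 6 = 1, and the invariant factors of ∂_1 are all 1, so H_0 ≅ Z.
  H_1: rank ker ∂_1 − rank ∂_2 = (18 − 6) − 12 = 0, and ∂_2 has invariant factor 2 > 1, so H_1 ≅ Z/2Z.
  H_2: rank ker ∂_2 − rank ∂_3 = (12 − 12) − 0 = 0, and there is no ∂_3, so H_2 ≅ 0.

Hence the Betti numbers are b_0 = 1, b_1 = 0, b_2 = 0.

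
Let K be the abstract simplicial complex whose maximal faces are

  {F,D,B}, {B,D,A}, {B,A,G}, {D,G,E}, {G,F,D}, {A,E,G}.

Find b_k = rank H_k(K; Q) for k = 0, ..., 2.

We work with the vertex ordering A < B < D < E < F < G. The simplices of K, each written with vertices in increasing order, are:

  0-simplices (6): A, B, D, E, F, G
  1-simplices (12): AB, AD, AE, AG, BD, BF, BG, DE, DF, DG, EG, FG
  2-simplices (6): ABD, ABG, AEG, BDF, DEG, DFG

Hence C_0 ≅ Z^6, C_1 ≅ Z^12, C_2 ≅ Z^6.

Boundary ∂_1: C_1 → C_0 sends each edge [p,q] (with p < q) to q − p. For instance
  ∂AD = D − A.
This gives a 6×12 integer matrix of rank 5; reducing to Smith normal form yields diagonal entries (1,1,1,1,1).

Boundary ∂_2: C_2 → C_1 acts by ∂[p,q,r] = [q,r] − [p,r] + [p,q]. For instance
  ∂ABG = BG − AG + AB,
  ∂ABD = BD − AD + AB.
As a 12×6 matrix over Z this has rank 6, with invariant factors (1,1,1,1,1,1).

Now H_k = ker ∂_k / im ∂_{k+1}, so:

  H_0: rank C_0 − rank ∂_1 = 6 − 5 = 1, and the invariant factors of ∂_1 are all 1, so H_0 ≅ Z.
  H_1: rank ker ∂_1 − rank ∂_2 = (12 − 5) − 6 = 1, and the invariant factors of ∂_2 are all 1, so H_1 ≅ Z.
  H_2: rank ker ∂_2 − rank ∂_3 = (6 − 6) − 0 = 0, and there is no ∂_3, so H_2 ≅ 0.

Hence the Betti numbers are b_0 = 1, b_1 = 1, b_2 = 0.

b_0 = 1, b_1 = 1, b_2 = 0.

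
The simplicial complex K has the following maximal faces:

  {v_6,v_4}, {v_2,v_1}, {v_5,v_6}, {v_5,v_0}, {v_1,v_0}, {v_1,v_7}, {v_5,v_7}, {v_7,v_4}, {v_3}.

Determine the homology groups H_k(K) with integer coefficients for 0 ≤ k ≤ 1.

Order the vertices as v_0 < v_1 < v_2 < v_3 < v_4 < v_5 < v_6 < v_7. Listing each simplex with vertices in this order, K has dimension 1 with simplices:

  0-simplices (8): [v_0], [v_1], [v_2], [v_3], [v_4], [v_5], [v_6], [v_7]
  1-simplices (8): [v_0,v_1], [v_0,v_5], [v_1,v_2], [v_1,v_7], [v_4,v_6], [v_4,v_7], [v_5,v_6], [v_5,v_7]

so the chain groups are C_0 ≅ Z^8, C_1 ≅ Z^8.

Boundary ∂_1: C_1 → C_0 maps an edge to its endpoints' difference, ∂[p,q] = q − p. For instance
  ∂[v_4,v_6] = [v_6] − [v_4].
As a 8×8 matrix over Z this has rank 6, with invariant factors (1,1,1,1,1,1).

Now H_k = ker ∂_k / im ∂_{k+1}, so:

  H_0: rank C_0 − rank ∂_1 = 8 − 6 = 2, and the invariant factors of ∂_1 are all 1, so H_0 = Z^2.
  H_1: rank ker ∂_1 − rank ∂_2 = (8 − 6) − 0 = 2, and there is no ∂_2, so H_1 = Z^2.

As a check, the Euler characteristic is 8 − 8 = 0, which agrees with 2 − 2 = 0.

H_0 = Z^2,  H_1 = Z^2.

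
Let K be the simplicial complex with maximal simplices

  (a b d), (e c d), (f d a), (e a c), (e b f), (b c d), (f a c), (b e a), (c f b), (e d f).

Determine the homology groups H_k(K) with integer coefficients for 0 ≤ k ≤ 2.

We work with the vertex ordering a < b < c < d < e < f. The simplices of K, each written with vertices in increasing order, are:

  0-simplices (6): a, b, c, d, e, f
  1-simplices (15): ab, ac, ad, ae, af, bc, bd, be, bf, cd, ce, cf, de, df, ef
  2-simplices (10): abd, abe, ace, acf, adf, bcd, bcf, bef, cde, def

giving chain groups C_0 ≅ Z^6, C_1 ≅ Z^15, C_2 ≅ Z^10.

The boundary map ∂_1: C_1 → C_0 is given by ∂[p,q] = [q] − [p]. For instance
  ∂be = e − b.
As a 6×15 matrix over Z this has rank 5, with invariant factors (1,1,1,1,1).

The boundary map ∂_2: C_2 → C_1 acts by ∂[p,q,r] = [q,r] − [p,r] + [p,q]. For instance
  ∂adf = df − af + ad,
  ∂acf = cf − af + ac.
This gives a 15×10 integer matrix of rank 10; reducing to Smith normal form yields diagonal entries (1,1,1,1,1,1,1,1,1,2).

Now H_k = ker ∂_k / im ∂_{k+1}, so:

  H_0: rank C_0 − rank ∂_1 = 6 − 5 = 1, and the invariant factors of ∂_1 are all 1, so H_0 ≅ Z.
  H_1: rank ker ∂_1 − rank ∂_2 = (15 − 5) − 10 = 0, and ∂_2 has invariant factor 2 > 1, so H_1 ≅ Z/2.
  H_2: rank ker ∂_2 − rank ∂_3 = (10 − 10) − 0 = 0, and there is no ∂_3, so H_2 ≅ 0.

(K is a triangulation of the real projective plane RP^2.)

H_0 ≅ Z,  H_1 ≅ Z/2,  H_2 = 0.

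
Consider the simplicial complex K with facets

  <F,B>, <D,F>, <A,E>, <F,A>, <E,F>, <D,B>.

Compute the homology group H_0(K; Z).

Order the vertices as A < B < D < E < F. Listing each simplex with vertices in this order, K has dimension 1 with simplices:

  0-simplices (5): A, B, D, E, F
  1-simplices (6): AE, AF, BD, BF, DF, EF

giving chain groups C_0 ≅ Z^5, C_1 ≅ Z^6.

The boundary map ∂_1: C_1 → C_0 sends each edge [p,q] (with p < q) to q − p.
As a 5×6 matrix over Z this has rank 4, with invariant factors (1,1,1,1).

From H_k ≅ ker(∂_k) / im(∂_{k+1}) we obtain:

  H_0: rank C_0 − rank ∂_1 = 5 − 4 = 1, and the invariant factors of ∂_1 are all 1, so H_0 ≅ Z.

(K is a triangulation of a wedge of 2 circles.)

H_0 = Z.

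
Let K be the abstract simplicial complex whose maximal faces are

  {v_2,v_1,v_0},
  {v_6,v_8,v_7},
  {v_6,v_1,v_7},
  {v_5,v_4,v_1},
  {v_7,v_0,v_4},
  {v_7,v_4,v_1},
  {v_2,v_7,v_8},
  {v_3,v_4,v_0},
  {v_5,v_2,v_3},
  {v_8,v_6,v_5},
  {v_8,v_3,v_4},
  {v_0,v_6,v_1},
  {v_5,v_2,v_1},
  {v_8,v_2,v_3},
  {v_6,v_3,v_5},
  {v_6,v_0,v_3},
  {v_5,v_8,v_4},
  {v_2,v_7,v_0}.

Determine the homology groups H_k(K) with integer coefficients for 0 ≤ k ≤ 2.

H_0 = Z,  H_1 = Z ⊕ Z/2Z,  H_2 = 0.

Fix the vertex order v_0 < v_1 < v_2 < v_3 < v_4 < v_5 < v_6 < v_7 < v_8 and write every simplex with vertices in increasing order. Then dim K = 2 and the simplices of K are:

  0-simplices (9): [v_0], [v_1], [v_2], [v_3], [v_4], [v_5], [v_6], [v_7], [v_8]
  1-simplices (27): (27 of them)
  2-simplices (18): (18 of them)

so the chain groups are C_0 ≅ Z^9, C_1 ≅ Z^27, C_2 ≅ Z^18.

Boundary ∂_1: C_1 → C_0 sends each edge [p,q] (with p < q) to q − p. For instance
  ∂[v_1,v_5] = [v_5] − [v_1].
As a 9×27 matrix over Z this has rank 8, with invariant factors (1,1,1,1,1,1,1,1).

∂_2: C_2 → C_1 maps a triangle to the signed sum of its edges. For instance
  ∂[v_0,v_3,v_6] = [v_3,v_6] − [v_0,v_6] + [v_0,v_3],
  ∂[v_2,v_3,v_5] = [v_3,v_5] − [v_2,v_5] + [v_2,v_3].
This gives a 27×18 integer matrix of rank 18; reducing to Smith normal form yields diagonal entries (1,1,1,1,1,1,1,1,1,1,1,1,1,1,1,1,1,2).

From H_k ≅ ker(∂_k) / im(∂_{k+1}) we obtain:

  H_0: rank C_0 − rank ∂_1 = 9 − 8 = 1, and the invariant factors of ∂_1 are all 1, so H_0 ≅ Z.
  H_1: rank ker ∂_1 − rank ∂_2 = (27 − 8) − 18 = 1, and ∂_2 has invariant factor 2 > 1, so H_1 ≅ Z ⊕ Z/2Z.
  H_2: rank ker ∂_2 − rank ∂_3 = (18 − 18) − 0 = 0, and there is no ∂_3, so H_2 ≅ 0.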